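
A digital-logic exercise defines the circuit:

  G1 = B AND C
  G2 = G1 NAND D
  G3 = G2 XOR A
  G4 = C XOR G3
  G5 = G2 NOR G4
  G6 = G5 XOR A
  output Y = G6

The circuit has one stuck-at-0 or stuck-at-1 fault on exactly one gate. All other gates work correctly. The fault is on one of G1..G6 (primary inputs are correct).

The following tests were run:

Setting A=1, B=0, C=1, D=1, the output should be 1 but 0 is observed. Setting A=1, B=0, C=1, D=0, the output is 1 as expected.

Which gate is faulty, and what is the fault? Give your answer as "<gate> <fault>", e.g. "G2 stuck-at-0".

G1 stuck-at-1

Fault-free values for test 1 (A=1, B=0, C=1, D=1): G1=0, G2=1, G3=0, G4=1, G5=0, G6=1, giving Y=1. Observed 0.
Test 1: faults giving observed 0 are {G1 stuck-at-1, G2 stuck-at-0, G5 stuck-at-1, G6 stuck-at-0}.
Test 2 (A=1, B=0, C=1, D=0): fault-free G1=0, G2=1, G3=0, G4=1, G5=0, G6=1 → 1; observed 1. Eliminates G2 stuck-at-0, G5 stuck-at-1, G6 stuck-at-0.
Only G1 stuck-at-1 is consistent with every test.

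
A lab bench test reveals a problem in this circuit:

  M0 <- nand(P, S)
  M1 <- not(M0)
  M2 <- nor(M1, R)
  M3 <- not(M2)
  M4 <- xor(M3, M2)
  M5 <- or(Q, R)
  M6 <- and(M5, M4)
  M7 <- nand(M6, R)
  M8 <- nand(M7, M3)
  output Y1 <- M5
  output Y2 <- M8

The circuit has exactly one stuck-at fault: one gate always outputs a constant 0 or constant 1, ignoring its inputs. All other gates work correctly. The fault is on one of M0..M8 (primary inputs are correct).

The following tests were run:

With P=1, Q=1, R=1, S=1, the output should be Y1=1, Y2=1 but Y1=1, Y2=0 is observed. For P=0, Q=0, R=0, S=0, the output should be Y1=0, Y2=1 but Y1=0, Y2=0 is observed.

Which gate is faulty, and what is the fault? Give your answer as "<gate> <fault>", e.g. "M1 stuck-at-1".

Fault-free values for test 1 (P=1, Q=1, R=1, S=1): M0=0, M1=1, M2=0, M3=1, M4=1, M5=1, M6=1, M7=0, M8=1, giving Y1=1, Y2=1. Observed Y1=1, Y2=0.
Test 1: faults giving observed Y1=1, Y2=0 are {M4 stuck-at-0, M6 stuck-at-0, M7 stuck-at-1, M8 stuck-at-0}.
Test 2 (P=0, Q=0, R=0, S=0): fault-free M0=1, M1=0, M2=1, M3=0, M4=1, M5=0, M6=0, M7=1, M8=1 → Y1=0, Y2=1; observed Y1=0, Y2=0. Eliminates M4 stuck-at-0, M6 stuck-at-0, M7 stuck-at-1.
Only M8 stuck-at-0 is consistent with every test.

M8 stuck-at-0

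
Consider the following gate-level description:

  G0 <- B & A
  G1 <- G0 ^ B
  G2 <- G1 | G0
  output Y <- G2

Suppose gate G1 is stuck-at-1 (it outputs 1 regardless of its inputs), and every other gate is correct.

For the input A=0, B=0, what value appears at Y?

1

Propagate with G1 forced: G0=0, G1=1 [stuck-at-1], G2=1.
So Y = 1. (Without the fault it would be 0.)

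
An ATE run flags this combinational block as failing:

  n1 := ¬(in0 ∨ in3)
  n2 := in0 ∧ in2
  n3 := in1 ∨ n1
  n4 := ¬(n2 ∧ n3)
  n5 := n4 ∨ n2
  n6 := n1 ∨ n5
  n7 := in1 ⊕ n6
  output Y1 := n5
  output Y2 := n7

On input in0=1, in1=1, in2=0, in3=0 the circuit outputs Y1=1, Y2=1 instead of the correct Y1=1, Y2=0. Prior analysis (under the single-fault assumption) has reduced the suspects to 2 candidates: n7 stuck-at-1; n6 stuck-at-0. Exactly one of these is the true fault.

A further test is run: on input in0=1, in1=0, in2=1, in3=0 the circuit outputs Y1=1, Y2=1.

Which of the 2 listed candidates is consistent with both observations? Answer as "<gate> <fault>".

n7 stuck-at-1

Evaluate each candidate on input in0=1, in1=0, in2=1, in3=0:
  n7 stuck-at-1: n1=0, n2=1, n3=0, n4=1, n5=1, n6=1, n7=1 [stuck-at-1] → Y1=1, Y2=1 — matches
  n6 stuck-at-0: n1=0, n2=1, n3=0, n4=1, n5=1, n6=0 [stuck-at-0], n7=0 → Y1=1, Y2=0 — eliminated
Only n7 stuck-at-1 reproduces the observed Y1=1, Y2=1.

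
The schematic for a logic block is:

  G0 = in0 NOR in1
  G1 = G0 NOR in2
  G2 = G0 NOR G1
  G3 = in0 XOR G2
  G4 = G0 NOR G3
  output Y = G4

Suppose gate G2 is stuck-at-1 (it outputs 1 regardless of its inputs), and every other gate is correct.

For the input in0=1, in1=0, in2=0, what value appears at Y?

Propagate with G2 forced: G0=0, G1=1, G2=1 [stuck-at-1], G3=0, G4=1.
So Y = 1. (Without the fault it would be 0.)

1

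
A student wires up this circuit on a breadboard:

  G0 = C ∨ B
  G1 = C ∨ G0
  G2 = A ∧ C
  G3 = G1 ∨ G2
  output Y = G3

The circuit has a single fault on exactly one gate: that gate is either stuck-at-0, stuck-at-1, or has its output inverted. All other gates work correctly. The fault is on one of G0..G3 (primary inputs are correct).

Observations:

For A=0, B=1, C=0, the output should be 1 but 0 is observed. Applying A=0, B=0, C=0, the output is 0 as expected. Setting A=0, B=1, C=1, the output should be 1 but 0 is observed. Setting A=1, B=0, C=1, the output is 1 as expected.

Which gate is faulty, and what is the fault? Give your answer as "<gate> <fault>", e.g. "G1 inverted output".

G1 stuck-at-0

Fault-free values for test 1 (A=0, B=1, C=0): G0=1, G1=1, G2=0, G3=1, giving Y=1. Observed 0.
Test 1: faults giving observed 0 are {G0 stuck-at-0, G0 inverted output, G1 stuck-at-0, G1 inverted output, G3 stuck-at-0, G3 inverted output}.
Test 2 (A=0, B=0, C=0): fault-free G0=0, G1=0, G2=0, G3=0 → 0; observed 0. Eliminates G0 inverted output, G1 inverted output, G3 inverted output.
Test 3 (A=0, B=1, C=1): fault-free G0=1, G1=1, G2=0, G3=1 → 1; observed 0. Eliminates G0 stuck-at-0.
Test 4 (A=1, B=0, C=1): fault-free G0=1, G1=1, G2=1, G3=1 → 1; observed 1. Eliminates G3 stuck-at-0.
Only G1 stuck-at-0 is consistent with every test.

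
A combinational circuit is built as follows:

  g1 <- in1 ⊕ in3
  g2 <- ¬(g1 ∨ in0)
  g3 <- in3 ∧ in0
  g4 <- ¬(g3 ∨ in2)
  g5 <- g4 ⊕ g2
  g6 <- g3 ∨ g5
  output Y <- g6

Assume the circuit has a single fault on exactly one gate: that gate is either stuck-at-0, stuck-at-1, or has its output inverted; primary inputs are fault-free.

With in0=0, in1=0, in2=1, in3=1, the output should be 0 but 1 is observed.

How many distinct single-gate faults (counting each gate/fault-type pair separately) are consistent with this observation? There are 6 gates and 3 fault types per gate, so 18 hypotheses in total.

Fault-free: g1=1, g2=0, g3=0, g4=0, g5=0, g6=0 → 0. Observed 1.
  g1: stuck-at-0, inverted output ✓; others ✗
  g2: stuck-at-1, inverted output ✓; others ✗
  g3: stuck-at-1, inverted output ✓; others ✗
  g4: stuck-at-1, inverted output ✓; others ✗
  g5: stuck-at-1, inverted output ✓; others ✗
  g6: stuck-at-1, inverted output ✓; others ✗
Consistent faults: {g1 stuck-at-0, g1 inverted output, g2 stuck-at-1, g2 inverted output, g3 stuck-at-1, g3 inverted output, g4 stuck-at-1, g4 inverted output, g5 stuck-at-1, g5 inverted output, g6 stuck-at-1, g6 inverted output} — 12 in all.

12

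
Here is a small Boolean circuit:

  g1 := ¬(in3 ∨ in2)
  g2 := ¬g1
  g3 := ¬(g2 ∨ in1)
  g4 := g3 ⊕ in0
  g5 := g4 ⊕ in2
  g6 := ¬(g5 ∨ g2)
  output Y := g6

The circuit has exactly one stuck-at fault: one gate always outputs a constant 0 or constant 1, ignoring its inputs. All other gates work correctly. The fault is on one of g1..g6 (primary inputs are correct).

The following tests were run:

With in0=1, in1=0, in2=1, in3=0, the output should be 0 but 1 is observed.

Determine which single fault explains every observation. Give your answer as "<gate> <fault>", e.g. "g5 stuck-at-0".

Fault-free values for test 1 (in0=1, in1=0, in2=1, in3=0): g1=0, g2=1, g3=0, g4=1, g5=0, g6=0, giving Y=0. Observed 1.
Test 1: faults giving observed 1 are {g6 stuck-at-1}.
Only g6 stuck-at-1 is consistent with every test.

g6 stuck-at-1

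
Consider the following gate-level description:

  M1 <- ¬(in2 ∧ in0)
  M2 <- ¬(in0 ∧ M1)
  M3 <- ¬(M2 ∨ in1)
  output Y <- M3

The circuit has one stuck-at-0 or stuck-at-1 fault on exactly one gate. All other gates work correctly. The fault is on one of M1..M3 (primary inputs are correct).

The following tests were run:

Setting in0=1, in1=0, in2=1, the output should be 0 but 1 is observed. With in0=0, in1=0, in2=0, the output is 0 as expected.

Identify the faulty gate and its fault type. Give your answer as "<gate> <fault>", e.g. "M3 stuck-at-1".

M1 stuck-at-1

Fault-free values for test 1 (in0=1, in1=0, in2=1): M1=0, M2=1, M3=0, giving Y=0. Observed 1.
Test 1: faults giving observed 1 are {M1 stuck-at-1, M2 stuck-at-0, M3 stuck-at-1}.
Test 2 (in0=0, in1=0, in2=0): fault-free M1=1, M2=1, M3=0 → 0; observed 0. Eliminates M2 stuck-at-0, M3 stuck-at-1.
Only M1 stuck-at-1 is consistent with every test.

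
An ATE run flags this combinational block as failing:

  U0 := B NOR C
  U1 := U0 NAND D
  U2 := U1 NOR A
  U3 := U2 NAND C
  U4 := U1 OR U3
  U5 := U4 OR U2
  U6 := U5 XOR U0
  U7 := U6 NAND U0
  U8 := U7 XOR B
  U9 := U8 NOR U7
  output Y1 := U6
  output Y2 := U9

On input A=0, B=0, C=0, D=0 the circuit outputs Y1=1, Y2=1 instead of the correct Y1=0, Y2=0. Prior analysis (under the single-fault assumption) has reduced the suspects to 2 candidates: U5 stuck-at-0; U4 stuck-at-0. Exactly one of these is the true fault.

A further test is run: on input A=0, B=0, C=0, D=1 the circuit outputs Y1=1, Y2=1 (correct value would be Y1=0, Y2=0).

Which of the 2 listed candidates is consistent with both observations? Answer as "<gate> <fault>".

U5 stuck-at-0

Evaluate each candidate on input A=0, B=0, C=0, D=1:
  U5 stuck-at-0: U0=1, U1=0, U2=1, U3=1, U4=1, U5=0 [stuck-at-0], U6=1, U7=0, U8=0, U9=1 → Y1=1, Y2=1 — matches
  U4 stuck-at-0: U0=1, U1=0, U2=1, U3=1, U4=0 [stuck-at-0], U5=1, U6=0, U7=1, U8=1, U9=0 → Y1=0, Y2=0 — eliminated
Only U5 stuck-at-0 reproduces the observed Y1=1, Y2=1.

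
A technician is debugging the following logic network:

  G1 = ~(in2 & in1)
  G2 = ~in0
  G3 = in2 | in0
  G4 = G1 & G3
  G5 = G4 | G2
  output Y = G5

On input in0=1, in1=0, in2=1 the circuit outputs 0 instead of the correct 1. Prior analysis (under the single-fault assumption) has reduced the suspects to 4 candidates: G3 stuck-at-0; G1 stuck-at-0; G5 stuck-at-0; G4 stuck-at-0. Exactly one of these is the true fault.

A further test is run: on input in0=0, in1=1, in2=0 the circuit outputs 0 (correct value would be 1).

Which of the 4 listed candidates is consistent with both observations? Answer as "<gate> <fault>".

G5 stuck-at-0

Evaluate each candidate on input in0=0, in1=1, in2=0:
  G3 stuck-at-0: G1=1, G2=1, G3=0 [stuck-at-0], G4=0, G5=1 → 1 — eliminated
  G1 stuck-at-0: G1=0 [stuck-at-0], G2=1, G3=0, G4=0, G5=1 → 1 — eliminated
  G5 stuck-at-0: G1=1, G2=1, G3=0, G4=0, G5=0 [stuck-at-0] → 0 — matches
  G4 stuck-at-0: G1=1, G2=1, G3=0, G4=0 [stuck-at-0], G5=1 → 1 — eliminated
Only G5 stuck-at-0 reproduces the observed 0.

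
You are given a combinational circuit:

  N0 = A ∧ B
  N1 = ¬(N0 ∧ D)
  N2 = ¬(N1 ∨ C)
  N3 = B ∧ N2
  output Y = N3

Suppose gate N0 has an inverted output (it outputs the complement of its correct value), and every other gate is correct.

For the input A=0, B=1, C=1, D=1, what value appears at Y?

0

Propagate with N0 forced: N0=1 [inverted output], N1=0, N2=0, N3=0.
So Y = 0. (Same as the fault-free value — the fault is masked on this input.)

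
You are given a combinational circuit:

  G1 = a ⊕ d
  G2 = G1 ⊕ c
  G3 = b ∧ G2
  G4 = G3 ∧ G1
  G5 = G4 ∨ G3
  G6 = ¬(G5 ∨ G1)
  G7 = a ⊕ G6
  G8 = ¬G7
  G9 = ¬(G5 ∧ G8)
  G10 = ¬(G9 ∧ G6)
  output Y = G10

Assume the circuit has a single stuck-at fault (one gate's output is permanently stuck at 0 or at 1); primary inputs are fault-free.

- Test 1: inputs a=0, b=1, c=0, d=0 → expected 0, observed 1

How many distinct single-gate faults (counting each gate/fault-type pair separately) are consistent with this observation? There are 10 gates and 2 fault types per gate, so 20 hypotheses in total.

Fault-free: G1=0, G2=0, G3=0, G4=0, G5=0, G6=1, G7=1, G8=0, G9=1, G10=0 → 0. Observed 1.
  G1: stuck-at-1 ✓; others ✗
  G2: stuck-at-1 ✓; others ✗
  G3: stuck-at-1 ✓; others ✗
  G4: stuck-at-1 ✓; others ✗
  G5: stuck-at-1 ✓; others ✗
  G6: stuck-at-0 ✓; others ✗
  G7: none of the 2 fault types match ✗
  G8: none of the 2 fault types match ✗
  G9: stuck-at-0 ✓; others ✗
  G10: stuck-at-1 ✓; others ✗
Consistent faults: {G1 stuck-at-1, G2 stuck-at-1, G3 stuck-at-1, G4 stuck-at-1, G5 stuck-at-1, G6 stuck-at-0, G9 stuck-at-0, G10 stuck-at-1} — 8 in all.

8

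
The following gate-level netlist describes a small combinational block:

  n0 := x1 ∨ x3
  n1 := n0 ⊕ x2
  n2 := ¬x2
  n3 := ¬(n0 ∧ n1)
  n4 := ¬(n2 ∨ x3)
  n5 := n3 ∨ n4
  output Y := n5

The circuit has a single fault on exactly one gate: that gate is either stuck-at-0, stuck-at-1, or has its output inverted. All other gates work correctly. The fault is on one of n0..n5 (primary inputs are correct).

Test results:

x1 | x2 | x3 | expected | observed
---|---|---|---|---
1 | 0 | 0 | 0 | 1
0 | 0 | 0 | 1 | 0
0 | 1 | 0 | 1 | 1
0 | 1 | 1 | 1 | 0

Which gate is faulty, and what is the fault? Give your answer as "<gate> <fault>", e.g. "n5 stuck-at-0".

n3 inverted output

Fault-free values for test 1 (x1=1, x2=0, x3=0): n0=1, n1=1, n2=1, n3=0, n4=0, n5=0, giving Y=0. Observed 1.
Test 1: faults giving observed 1 are {n0 stuck-at-0, n0 inverted output, n1 stuck-at-0, n1 inverted output, n2 stuck-at-0, n2 inverted output, n3 stuck-at-1, n3 inverted output, n4 stuck-at-1, n4 inverted output, n5 stuck-at-1, n5 inverted output}.
Test 2 (x1=0, x2=0, x3=0): fault-free n0=0, n1=0, n2=1, n3=1, n4=0, n5=1 → 1; observed 0. Eliminates n0 stuck-at-0, n1 stuck-at-0, n1 inverted output, n2 stuck-at-0, n2 inverted output, n3 stuck-at-1, n4 stuck-at-1, n4 inverted output, n5 stuck-at-1.
Test 3 (x1=0, x2=1, x3=0): fault-free n0=0, n1=1, n2=0, n3=1, n4=1, n5=1 → 1; observed 1. Eliminates n5 inverted output.
Test 4 (x1=0, x2=1, x3=1): fault-free n0=1, n1=0, n2=0, n3=1, n4=0, n5=1 → 1; observed 0. Eliminates n0 inverted output.
Only n3 inverted output is consistent with every test.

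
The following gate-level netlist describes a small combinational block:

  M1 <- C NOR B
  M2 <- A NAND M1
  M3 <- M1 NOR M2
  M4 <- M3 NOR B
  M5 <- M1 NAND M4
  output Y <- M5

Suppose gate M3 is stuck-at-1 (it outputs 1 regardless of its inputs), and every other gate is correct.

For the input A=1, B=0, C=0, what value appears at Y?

1

Propagate with M3 forced: M1=1, M2=0, M3=1 [stuck-at-1], M4=0, M5=1.
So Y = 1. (Without the fault it would be 0.)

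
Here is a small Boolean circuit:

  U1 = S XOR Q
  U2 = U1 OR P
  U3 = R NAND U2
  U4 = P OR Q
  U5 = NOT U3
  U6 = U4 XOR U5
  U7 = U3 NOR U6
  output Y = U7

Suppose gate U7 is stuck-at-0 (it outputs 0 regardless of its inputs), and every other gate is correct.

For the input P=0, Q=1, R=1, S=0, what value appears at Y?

0

Propagate with U7 forced: U1=1, U2=1, U3=0, U4=1, U5=1, U6=0, U7=0 [stuck-at-0].
So Y = 0. (Without the fault it would be 1.)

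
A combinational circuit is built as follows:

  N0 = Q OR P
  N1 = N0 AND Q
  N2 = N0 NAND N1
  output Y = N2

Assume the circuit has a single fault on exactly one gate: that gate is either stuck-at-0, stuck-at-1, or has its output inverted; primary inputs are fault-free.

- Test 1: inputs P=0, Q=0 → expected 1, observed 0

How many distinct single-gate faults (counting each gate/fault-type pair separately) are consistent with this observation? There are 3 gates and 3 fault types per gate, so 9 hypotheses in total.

Fault-free: N0=0, N1=0, N2=1 → 1. Observed 0.
  N0 stuck-at-0: output 1 ✗
  N0 stuck-at-1: output 1 ✗
  N0 inverted output: output 1 ✗
  N1 stuck-at-0: output 1 ✗
  N1 stuck-at-1: output 1 ✗
  N1 inverted output: output 1 ✗
  N2 stuck-at-0: output 0 ✓
  N2 stuck-at-1: output 1 ✗
  N2 inverted output: output 0 ✓
Consistent faults: {N2 stuck-at-0, N2 inverted output} — 2 in all.

2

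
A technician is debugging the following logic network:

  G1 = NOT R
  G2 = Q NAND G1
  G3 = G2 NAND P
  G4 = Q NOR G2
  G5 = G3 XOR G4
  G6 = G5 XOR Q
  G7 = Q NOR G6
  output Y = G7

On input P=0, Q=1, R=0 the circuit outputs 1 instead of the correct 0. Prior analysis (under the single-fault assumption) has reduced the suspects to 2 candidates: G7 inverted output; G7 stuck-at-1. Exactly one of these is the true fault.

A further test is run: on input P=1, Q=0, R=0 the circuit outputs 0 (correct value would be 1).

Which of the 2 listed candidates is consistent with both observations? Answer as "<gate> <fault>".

G7 inverted output

Evaluate each candidate on input P=1, Q=0, R=0:
  G7 inverted output: G1=1, G2=1, G3=0, G4=0, G5=0, G6=0, G7=0 [inverted output] → 0 — matches
  G7 stuck-at-1: G1=1, G2=1, G3=0, G4=0, G5=0, G6=0, G7=1 [stuck-at-1] → 1 — eliminated
Only G7 inverted output reproduces the observed 0.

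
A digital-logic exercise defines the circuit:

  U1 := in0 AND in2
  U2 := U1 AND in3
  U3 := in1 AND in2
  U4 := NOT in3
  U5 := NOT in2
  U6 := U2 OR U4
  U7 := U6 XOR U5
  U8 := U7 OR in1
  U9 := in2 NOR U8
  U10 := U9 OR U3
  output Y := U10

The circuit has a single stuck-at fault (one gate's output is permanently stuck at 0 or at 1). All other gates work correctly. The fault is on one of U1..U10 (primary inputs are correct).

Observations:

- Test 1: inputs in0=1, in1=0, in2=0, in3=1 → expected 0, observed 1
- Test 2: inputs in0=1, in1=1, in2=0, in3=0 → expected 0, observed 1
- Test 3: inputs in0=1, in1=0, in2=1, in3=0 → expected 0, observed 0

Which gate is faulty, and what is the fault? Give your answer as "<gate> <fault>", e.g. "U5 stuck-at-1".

Fault-free values for test 1 (in0=1, in1=0, in2=0, in3=1): U1=0, U2=0, U3=0, U4=0, U5=1, U6=0, U7=1, U8=1, U9=0, U10=0, giving Y=0. Observed 1.
Test 1: faults giving observed 1 are {U1 stuck-at-1, U2 stuck-at-1, U3 stuck-at-1, U4 stuck-at-1, U5 stuck-at-0, U6 stuck-at-1, U7 stuck-at-0, U8 stuck-at-0, U9 stuck-at-1, U10 stuck-at-1}.
Test 2 (in0=1, in1=1, in2=0, in3=0): fault-free U1=0, U2=0, U3=0, U4=1, U5=1, U6=1, U7=0, U8=1, U9=0, U10=0 → 0; observed 1. Eliminates U1 stuck-at-1, U2 stuck-at-1, U4 stuck-at-1, U5 stuck-at-0, U6 stuck-at-1, U7 stuck-at-0.
Test 3 (in0=1, in1=0, in2=1, in3=0): fault-free U1=1, U2=0, U3=0, U4=1, U5=0, U6=1, U7=1, U8=1, U9=0, U10=0 → 0; observed 0. Eliminates U3 stuck-at-1, U9 stuck-at-1, U10 stuck-at-1.
Only U8 stuck-at-0 is consistent with every test.

U8 stuck-at-0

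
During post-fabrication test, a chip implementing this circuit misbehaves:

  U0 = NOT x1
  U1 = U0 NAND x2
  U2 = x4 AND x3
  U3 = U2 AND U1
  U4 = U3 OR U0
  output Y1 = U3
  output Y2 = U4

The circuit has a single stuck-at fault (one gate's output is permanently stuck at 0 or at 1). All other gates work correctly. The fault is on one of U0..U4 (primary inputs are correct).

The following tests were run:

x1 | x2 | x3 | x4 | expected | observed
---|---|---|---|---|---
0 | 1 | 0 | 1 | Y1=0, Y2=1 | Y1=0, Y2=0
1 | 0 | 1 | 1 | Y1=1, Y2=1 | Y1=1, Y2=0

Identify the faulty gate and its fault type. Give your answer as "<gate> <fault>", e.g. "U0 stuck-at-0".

U4 stuck-at-0

Fault-free values for test 1 (x1=0, x2=1, x3=0, x4=1): U0=1, U1=0, U2=0, U3=0, U4=1, giving Y1=0, Y2=1. Observed Y1=0, Y2=0.
Test 1: faults giving observed Y1=0, Y2=0 are {U0 stuck-at-0, U4 stuck-at-0}.
Test 2 (x1=1, x2=0, x3=1, x4=1): fault-free U0=0, U1=1, U2=1, U3=1, U4=1 → Y1=1, Y2=1; observed Y1=1, Y2=0. Eliminates U0 stuck-at-0.
Only U4 stuck-at-0 is consistent with every test.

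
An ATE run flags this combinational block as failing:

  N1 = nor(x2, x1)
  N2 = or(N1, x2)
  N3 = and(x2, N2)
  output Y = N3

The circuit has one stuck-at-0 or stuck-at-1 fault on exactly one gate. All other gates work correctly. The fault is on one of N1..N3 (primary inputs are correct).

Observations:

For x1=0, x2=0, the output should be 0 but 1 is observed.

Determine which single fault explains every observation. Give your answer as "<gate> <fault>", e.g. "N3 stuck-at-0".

N3 stuck-at-1

Fault-free values for test 1 (x1=0, x2=0): N1=1, N2=1, N3=0, giving Y=0. Observed 1.
Test 1: faults giving observed 1 are {N3 stuck-at-1}.
Only N3 stuck-at-1 is consistent with every test.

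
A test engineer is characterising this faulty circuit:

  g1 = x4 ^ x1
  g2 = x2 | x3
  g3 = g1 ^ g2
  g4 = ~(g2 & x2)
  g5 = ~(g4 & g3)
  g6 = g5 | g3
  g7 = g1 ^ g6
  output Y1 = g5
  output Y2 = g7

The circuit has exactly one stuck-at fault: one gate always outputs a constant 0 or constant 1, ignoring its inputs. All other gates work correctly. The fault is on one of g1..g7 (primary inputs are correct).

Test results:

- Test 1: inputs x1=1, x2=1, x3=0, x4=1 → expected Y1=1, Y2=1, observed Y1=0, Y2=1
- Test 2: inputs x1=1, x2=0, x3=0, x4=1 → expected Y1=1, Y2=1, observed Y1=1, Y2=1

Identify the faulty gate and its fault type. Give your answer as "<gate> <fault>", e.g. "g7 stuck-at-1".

g4 stuck-at-1

Fault-free values for test 1 (x1=1, x2=1, x3=0, x4=1): g1=0, g2=1, g3=1, g4=0, g5=1, g6=1, g7=1, giving Y1=1, Y2=1. Observed Y1=0, Y2=1.
Test 1: faults giving observed Y1=0, Y2=1 are {g4 stuck-at-1, g5 stuck-at-0}.
Test 2 (x1=1, x2=0, x3=0, x4=1): fault-free g1=0, g2=0, g3=0, g4=1, g5=1, g6=1, g7=1 → Y1=1, Y2=1; observed Y1=1, Y2=1. Eliminates g5 stuck-at-0.
Only g4 stuck-at-1 is consistent with every test.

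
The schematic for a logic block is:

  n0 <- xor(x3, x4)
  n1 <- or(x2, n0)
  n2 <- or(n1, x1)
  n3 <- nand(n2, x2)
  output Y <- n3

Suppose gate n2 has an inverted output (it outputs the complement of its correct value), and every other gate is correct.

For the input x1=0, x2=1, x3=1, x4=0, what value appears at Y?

Propagate with n2 forced: n0=1, n1=1, n2=0 [inverted output], n3=1.
So Y = 1. (Without the fault it would be 0.)

1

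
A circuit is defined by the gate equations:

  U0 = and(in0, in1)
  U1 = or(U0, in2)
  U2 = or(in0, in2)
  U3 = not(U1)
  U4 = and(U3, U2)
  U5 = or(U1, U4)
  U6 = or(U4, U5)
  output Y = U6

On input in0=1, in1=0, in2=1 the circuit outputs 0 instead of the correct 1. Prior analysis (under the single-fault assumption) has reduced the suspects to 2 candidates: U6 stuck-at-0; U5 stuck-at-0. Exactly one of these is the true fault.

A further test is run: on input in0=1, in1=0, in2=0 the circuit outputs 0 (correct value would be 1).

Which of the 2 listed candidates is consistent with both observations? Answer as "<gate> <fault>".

Evaluate each candidate on input in0=1, in1=0, in2=0:
  U6 stuck-at-0: U0=0, U1=0, U2=1, U3=1, U4=1, U5=1, U6=0 [stuck-at-0] → 0 — matches
  U5 stuck-at-0: U0=0, U1=0, U2=1, U3=1, U4=1, U5=0 [stuck-at-0], U6=1 → 1 — eliminated
Only U6 stuck-at-0 reproduces the observed 0.

U6 stuck-at-0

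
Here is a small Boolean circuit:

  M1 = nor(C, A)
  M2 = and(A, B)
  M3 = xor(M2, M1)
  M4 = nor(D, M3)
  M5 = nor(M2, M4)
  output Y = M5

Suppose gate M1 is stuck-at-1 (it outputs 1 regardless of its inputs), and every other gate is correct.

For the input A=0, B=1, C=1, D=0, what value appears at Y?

Propagate with M1 forced: M1=1 [stuck-at-1], M2=0, M3=1, M4=0, M5=1.
So Y = 1. (Without the fault it would be 0.)

1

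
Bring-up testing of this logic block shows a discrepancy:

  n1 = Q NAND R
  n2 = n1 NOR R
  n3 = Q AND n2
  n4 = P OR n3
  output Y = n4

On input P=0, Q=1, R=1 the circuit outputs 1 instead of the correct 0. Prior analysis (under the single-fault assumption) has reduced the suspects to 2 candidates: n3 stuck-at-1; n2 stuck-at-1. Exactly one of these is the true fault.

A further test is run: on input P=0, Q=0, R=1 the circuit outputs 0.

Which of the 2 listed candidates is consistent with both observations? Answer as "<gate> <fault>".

Evaluate each candidate on input P=0, Q=0, R=1:
  n3 stuck-at-1: n1=1, n2=0, n3=1 [stuck-at-1], n4=1 → 1 — eliminated
  n2 stuck-at-1: n1=1, n2=1 [stuck-at-1], n3=0, n4=0 → 0 — matches
Only n2 stuck-at-1 reproduces the observed 0.

n2 stuck-at-1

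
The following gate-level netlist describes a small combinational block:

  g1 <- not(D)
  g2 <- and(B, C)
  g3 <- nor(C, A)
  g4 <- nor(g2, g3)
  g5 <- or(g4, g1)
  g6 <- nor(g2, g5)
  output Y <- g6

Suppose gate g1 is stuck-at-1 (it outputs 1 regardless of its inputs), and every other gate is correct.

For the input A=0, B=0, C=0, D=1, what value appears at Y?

0

Propagate with g1 forced: g1=1 [stuck-at-1], g2=0, g3=1, g4=0, g5=1, g6=0.
So Y = 0. (Without the fault it would be 1.)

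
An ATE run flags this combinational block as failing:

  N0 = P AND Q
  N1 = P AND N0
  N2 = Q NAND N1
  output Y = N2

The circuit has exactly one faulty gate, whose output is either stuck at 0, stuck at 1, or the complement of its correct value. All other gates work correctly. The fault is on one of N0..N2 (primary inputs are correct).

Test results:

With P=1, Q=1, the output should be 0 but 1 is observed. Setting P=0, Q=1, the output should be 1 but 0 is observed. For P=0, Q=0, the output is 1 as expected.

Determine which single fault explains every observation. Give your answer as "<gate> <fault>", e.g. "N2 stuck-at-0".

Fault-free values for test 1 (P=1, Q=1): N0=1, N1=1, N2=0, giving Y=0. Observed 1.
Test 1: faults giving observed 1 are {N0 stuck-at-0, N0 inverted output, N1 stuck-at-0, N1 inverted output, N2 stuck-at-1, N2 inverted output}.
Test 2 (P=0, Q=1): fault-free N0=0, N1=0, N2=1 → 1; observed 0. Eliminates N0 stuck-at-0, N0 inverted output, N1 stuck-at-0, N2 stuck-at-1.
Test 3 (P=0, Q=0): fault-free N0=0, N1=0, N2=1 → 1; observed 1. Eliminates N2 inverted output.
Only N1 inverted output is consistent with every test.

N1 inverted output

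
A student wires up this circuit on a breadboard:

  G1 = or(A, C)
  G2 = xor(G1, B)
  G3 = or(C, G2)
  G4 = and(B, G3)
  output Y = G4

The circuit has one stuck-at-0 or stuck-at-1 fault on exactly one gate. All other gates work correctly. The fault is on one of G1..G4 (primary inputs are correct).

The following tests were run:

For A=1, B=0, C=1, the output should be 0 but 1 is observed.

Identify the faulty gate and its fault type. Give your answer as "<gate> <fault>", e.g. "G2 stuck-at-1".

Fault-free values for test 1 (A=1, B=0, C=1): G1=1, G2=1, G3=1, G4=0, giving Y=0. Observed 1.
Test 1: faults giving observed 1 are {G4 stuck-at-1}.
Only G4 stuck-at-1 is consistent with every test.

G4 stuck-at-1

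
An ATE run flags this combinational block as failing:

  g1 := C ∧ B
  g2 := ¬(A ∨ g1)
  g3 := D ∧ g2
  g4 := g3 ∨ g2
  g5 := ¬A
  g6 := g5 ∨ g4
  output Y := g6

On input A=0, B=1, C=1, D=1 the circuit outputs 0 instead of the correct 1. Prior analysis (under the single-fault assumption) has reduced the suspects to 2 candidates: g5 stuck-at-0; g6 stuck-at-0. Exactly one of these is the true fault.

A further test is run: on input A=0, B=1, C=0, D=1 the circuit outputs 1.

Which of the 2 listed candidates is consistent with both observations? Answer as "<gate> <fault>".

g5 stuck-at-0

Evaluate each candidate on input A=0, B=1, C=0, D=1:
  g5 stuck-at-0: g1=0, g2=1, g3=1, g4=1, g5=0 [stuck-at-0], g6=1 → 1 — matches
  g6 stuck-at-0: g1=0, g2=1, g3=1, g4=1, g5=1, g6=0 [stuck-at-0] → 0 — eliminated
Only g5 stuck-at-0 reproduces the observed 1.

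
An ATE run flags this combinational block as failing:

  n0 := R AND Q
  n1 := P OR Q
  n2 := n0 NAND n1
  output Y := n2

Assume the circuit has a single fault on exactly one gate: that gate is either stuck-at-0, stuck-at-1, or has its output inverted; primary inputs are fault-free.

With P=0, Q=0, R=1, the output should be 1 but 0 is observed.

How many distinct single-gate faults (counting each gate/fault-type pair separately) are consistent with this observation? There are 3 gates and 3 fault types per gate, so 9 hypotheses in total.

Fault-free: n0=0, n1=0, n2=1 → 1. Observed 0.
  n0 stuck-at-0: output 1 ✗
  n0 stuck-at-1: output 1 ✗
  n0 inverted output: output 1 ✗
  n1 stuck-at-0: output 1 ✗
  n1 stuck-at-1: output 1 ✗
  n1 inverted output: output 1 ✗
  n2 stuck-at-0: output 0 ✓
  n2 stuck-at-1: output 1 ✗
  n2 inverted output: output 0 ✓
Consistent faults: {n2 stuck-at-0, n2 inverted output} — 2 in all.

2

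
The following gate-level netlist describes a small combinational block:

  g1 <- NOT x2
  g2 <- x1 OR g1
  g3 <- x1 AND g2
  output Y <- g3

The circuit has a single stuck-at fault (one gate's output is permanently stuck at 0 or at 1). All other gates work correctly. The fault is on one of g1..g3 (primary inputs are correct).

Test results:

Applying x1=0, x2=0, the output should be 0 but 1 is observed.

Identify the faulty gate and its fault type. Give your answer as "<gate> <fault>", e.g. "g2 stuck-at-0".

g3 stuck-at-1

Fault-free values for test 1 (x1=0, x2=0): g1=1, g2=1, g3=0, giving Y=0. Observed 1.
Test 1: faults giving observed 1 are {g3 stuck-at-1}.
Only g3 stuck-at-1 is consistent with every test.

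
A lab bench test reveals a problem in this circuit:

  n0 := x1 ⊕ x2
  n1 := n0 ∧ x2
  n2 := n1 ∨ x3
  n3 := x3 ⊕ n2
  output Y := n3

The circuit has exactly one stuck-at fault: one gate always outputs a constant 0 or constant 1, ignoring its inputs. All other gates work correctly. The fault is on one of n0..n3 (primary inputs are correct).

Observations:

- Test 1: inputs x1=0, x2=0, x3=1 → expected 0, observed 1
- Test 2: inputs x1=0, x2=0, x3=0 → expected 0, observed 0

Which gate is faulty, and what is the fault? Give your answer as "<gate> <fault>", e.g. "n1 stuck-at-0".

Fault-free values for test 1 (x1=0, x2=0, x3=1): n0=0, n1=0, n2=1, n3=0, giving Y=0. Observed 1.
Test 1: faults giving observed 1 are {n2 stuck-at-0, n3 stuck-at-1}.
Test 2 (x1=0, x2=0, x3=0): fault-free n0=0, n1=0, n2=0, n3=0 → 0; observed 0. Eliminates n3 stuck-at-1.
Only n2 stuck-at-0 is consistent with every test.

n2 stuck-at-0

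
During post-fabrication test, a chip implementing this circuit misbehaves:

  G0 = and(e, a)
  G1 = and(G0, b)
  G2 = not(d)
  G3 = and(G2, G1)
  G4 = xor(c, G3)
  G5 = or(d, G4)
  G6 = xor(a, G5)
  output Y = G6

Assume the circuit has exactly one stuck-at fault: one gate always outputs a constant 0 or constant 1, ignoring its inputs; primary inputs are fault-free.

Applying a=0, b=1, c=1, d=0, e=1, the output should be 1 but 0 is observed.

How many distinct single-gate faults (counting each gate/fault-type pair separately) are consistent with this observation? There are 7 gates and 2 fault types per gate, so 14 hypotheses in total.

6

Fault-free: G0=0, G1=0, G2=1, G3=0, G4=1, G5=1, G6=1 → 1. Observed 0.
  G0 stuck-at-0: output 1 ✗
  G0 stuck-at-1: output 0 ✓
  G1 stuck-at-0: output 1 ✗
  G1 stuck-at-1: output 0 ✓
  G2 stuck-at-0: output 1 ✗
  G2 stuck-at-1: output 1 ✗
  G3 stuck-at-0: output 1 ✗
  G3 stuck-at-1: output 0 ✓
  G4 stuck-at-0: output 0 ✓
  G4 stuck-at-1: output 1 ✗
  G5 stuck-at-0: output 0 ✓
  G5 stuck-at-1: output 1 ✗
  G6 stuck-at-0: output 0 ✓
  G6 stuck-at-1: output 1 ✗
Consistent faults: {G0 stuck-at-1, G1 stuck-at-1, G3 stuck-at-1, G4 stuck-at-0, G5 stuck-at-0, G6 stuck-at-0} — 6 in all.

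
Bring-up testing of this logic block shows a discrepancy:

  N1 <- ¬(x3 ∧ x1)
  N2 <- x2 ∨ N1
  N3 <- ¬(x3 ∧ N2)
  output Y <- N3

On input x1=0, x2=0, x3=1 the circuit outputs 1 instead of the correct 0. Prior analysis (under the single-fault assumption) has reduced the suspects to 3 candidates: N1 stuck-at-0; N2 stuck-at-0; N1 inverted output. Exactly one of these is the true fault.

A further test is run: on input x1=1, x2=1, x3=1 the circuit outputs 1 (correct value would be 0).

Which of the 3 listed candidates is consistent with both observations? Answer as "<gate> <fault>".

N2 stuck-at-0

Evaluate each candidate on input x1=1, x2=1, x3=1:
  N1 stuck-at-0: N1=0 [stuck-at-0], N2=1, N3=0 → 0 — eliminated
  N2 stuck-at-0: N1=0, N2=0 [stuck-at-0], N3=1 → 1 — matches
  N1 inverted output: N1=1 [inverted output], N2=1, N3=0 → 0 — eliminated
Only N2 stuck-at-0 reproduces the observed 1.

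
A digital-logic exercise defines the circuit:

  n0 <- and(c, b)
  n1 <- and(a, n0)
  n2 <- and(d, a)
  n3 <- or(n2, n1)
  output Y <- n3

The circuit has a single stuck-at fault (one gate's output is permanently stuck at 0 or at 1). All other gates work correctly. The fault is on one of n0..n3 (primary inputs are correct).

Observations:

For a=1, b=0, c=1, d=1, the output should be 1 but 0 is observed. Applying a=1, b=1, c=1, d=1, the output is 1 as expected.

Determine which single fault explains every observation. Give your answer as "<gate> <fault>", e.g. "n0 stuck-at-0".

n2 stuck-at-0

Fault-free values for test 1 (a=1, b=0, c=1, d=1): n0=0, n1=0, n2=1, n3=1, giving Y=1. Observed 0.
Test 1: faults giving observed 0 are {n2 stuck-at-0, n3 stuck-at-0}.
Test 2 (a=1, b=1, c=1, d=1): fault-free n0=1, n1=1, n2=1, n3=1 → 1; observed 1. Eliminates n3 stuck-at-0.
Only n2 stuck-at-0 is consistent with every test.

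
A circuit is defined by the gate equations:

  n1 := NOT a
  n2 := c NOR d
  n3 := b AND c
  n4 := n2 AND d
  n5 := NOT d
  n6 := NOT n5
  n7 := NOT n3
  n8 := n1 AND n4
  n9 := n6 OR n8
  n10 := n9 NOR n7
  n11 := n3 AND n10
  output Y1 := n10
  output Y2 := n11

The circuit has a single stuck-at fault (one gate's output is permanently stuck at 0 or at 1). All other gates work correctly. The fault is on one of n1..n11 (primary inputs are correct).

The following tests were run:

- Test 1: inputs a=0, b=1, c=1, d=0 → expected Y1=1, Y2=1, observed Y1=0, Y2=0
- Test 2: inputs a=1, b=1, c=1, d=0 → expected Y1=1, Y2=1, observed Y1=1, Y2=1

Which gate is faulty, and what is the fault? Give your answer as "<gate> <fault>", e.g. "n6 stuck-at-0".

n4 stuck-at-1

Fault-free values for test 1 (a=0, b=1, c=1, d=0): n1=1, n2=0, n3=1, n4=0, n5=1, n6=0, n7=0, n8=0, n9=0, n10=1, n11=1, giving Y1=1, Y2=1. Observed Y1=0, Y2=0.
Test 1: faults giving observed Y1=0, Y2=0 are {n3 stuck-at-0, n4 stuck-at-1, n5 stuck-at-0, n6 stuck-at-1, n7 stuck-at-1, n8 stuck-at-1, n9 stuck-at-1, n10 stuck-at-0}.
Test 2 (a=1, b=1, c=1, d=0): fault-free n1=0, n2=0, n3=1, n4=0, n5=1, n6=0, n7=0, n8=0, n9=0, n10=1, n11=1 → Y1=1, Y2=1; observed Y1=1, Y2=1. Eliminates n3 stuck-at-0, n5 stuck-at-0, n6 stuck-at-1, n7 stuck-at-1, n8 stuck-at-1, n9 stuck-at-1, n10 stuck-at-0.
Only n4 stuck-at-1 is consistent with every test.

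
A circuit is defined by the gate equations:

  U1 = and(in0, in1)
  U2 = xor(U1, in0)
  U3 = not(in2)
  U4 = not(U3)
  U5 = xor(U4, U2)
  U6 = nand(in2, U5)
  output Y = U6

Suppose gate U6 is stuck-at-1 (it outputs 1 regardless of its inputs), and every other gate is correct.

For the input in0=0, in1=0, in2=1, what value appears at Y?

1

Propagate with U6 forced: U1=0, U2=0, U3=0, U4=1, U5=1, U6=1 [stuck-at-1].
So Y = 1. (Without the fault it would be 0.)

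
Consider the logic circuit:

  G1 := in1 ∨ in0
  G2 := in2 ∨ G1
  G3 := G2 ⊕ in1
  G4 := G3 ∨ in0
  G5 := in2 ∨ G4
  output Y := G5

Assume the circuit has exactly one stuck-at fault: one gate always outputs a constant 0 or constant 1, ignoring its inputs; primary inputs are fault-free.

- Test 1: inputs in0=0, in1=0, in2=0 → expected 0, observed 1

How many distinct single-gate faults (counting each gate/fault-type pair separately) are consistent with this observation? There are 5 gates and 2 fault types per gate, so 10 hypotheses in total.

5

Fault-free: G1=0, G2=0, G3=0, G4=0, G5=0 → 0. Observed 1.
  G1 stuck-at-0: output 0 ✗
  G1 stuck-at-1: output 1 ✓
  G2 stuck-at-0: output 0 ✗
  G2 stuck-at-1: output 1 ✓
  G3 stuck-at-0: output 0 ✗
  G3 stuck-at-1: output 1 ✓
  G4 stuck-at-0: output 0 ✗
  G4 stuck-at-1: output 1 ✓
  G5 stuck-at-0: output 0 ✗
  G5 stuck-at-1: output 1 ✓
Consistent faults: {G1 stuck-at-1, G2 stuck-at-1, G3 stuck-at-1, G4 stuck-at-1, G5 stuck-at-1} — 5 in all.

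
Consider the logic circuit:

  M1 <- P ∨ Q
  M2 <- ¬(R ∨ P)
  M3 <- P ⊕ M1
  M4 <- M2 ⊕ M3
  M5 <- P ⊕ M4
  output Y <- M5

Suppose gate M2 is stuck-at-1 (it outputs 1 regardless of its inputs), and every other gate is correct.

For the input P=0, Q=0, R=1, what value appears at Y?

1

Propagate with M2 forced: M1=0, M2=1 [stuck-at-1], M3=0, M4=1, M5=1.
So Y = 1. (Without the fault it would be 0.)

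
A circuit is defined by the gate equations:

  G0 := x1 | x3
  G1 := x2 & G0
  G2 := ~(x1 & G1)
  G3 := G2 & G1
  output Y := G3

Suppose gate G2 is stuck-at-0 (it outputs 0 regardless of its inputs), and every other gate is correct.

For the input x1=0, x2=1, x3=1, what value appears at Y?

Propagate with G2 forced: G0=1, G1=1, G2=0 [stuck-at-0], G3=0.
So Y = 0. (Without the fault it would be 1.)

0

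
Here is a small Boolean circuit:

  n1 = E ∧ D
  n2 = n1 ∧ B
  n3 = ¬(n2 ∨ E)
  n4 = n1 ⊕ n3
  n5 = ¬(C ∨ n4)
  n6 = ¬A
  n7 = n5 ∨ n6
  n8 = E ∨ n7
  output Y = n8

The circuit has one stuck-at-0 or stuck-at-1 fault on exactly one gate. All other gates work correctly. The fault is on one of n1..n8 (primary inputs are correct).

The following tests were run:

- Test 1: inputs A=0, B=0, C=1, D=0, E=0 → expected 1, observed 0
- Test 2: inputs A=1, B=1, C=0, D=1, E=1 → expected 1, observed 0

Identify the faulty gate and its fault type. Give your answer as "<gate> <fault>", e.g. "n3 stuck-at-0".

n8 stuck-at-0

Fault-free values for test 1 (A=0, B=0, C=1, D=0, E=0): n1=0, n2=0, n3=1, n4=1, n5=0, n6=1, n7=1, n8=1, giving Y=1. Observed 0.
Test 1: faults giving observed 0 are {n6 stuck-at-0, n7 stuck-at-0, n8 stuck-at-0}.
Test 2 (A=1, B=1, C=0, D=1, E=1): fault-free n1=1, n2=1, n3=0, n4=1, n5=0, n6=0, n7=0, n8=1 → 1; observed 0. Eliminates n6 stuck-at-0, n7 stuck-at-0.
Only n8 stuck-at-0 is consistent with every test.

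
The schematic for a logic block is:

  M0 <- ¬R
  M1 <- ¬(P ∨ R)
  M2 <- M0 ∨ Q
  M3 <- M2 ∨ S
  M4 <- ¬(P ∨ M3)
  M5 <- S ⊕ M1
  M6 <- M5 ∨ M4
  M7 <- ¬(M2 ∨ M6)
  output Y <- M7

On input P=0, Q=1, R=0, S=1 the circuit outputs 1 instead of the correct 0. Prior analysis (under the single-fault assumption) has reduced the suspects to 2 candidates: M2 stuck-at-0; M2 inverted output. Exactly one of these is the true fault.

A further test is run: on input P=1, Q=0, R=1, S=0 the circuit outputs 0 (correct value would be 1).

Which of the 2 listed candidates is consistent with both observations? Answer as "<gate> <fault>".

Evaluate each candidate on input P=1, Q=0, R=1, S=0:
  M2 stuck-at-0: M0=0, M1=0, M2=0 [stuck-at-0], M3=0, M4=0, M5=0, M6=0, M7=1 → 1 — eliminated
  M2 inverted output: M0=0, M1=0, M2=1 [inverted output], M3=1, M4=0, M5=0, M6=0, M7=0 → 0 — matches
Only M2 inverted output reproduces the observed 0.

M2 inverted output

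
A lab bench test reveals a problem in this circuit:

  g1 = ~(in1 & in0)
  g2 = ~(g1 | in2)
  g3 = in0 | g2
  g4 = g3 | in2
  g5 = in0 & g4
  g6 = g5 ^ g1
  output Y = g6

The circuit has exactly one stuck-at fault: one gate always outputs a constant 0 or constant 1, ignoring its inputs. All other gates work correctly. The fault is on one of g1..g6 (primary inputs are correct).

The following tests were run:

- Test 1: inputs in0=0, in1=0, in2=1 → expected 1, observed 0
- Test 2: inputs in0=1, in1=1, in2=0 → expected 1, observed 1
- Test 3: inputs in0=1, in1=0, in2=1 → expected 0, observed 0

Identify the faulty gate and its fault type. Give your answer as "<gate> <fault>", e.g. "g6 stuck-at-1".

g5 stuck-at-1

Fault-free values for test 1 (in0=0, in1=0, in2=1): g1=1, g2=0, g3=0, g4=1, g5=0, g6=1, giving Y=1. Observed 0.
Test 1: faults giving observed 0 are {g1 stuck-at-0, g5 stuck-at-1, g6 stuck-at-0}.
Test 2 (in0=1, in1=1, in2=0): fault-free g1=0, g2=1, g3=1, g4=1, g5=1, g6=1 → 1; observed 1. Eliminates g6 stuck-at-0.
Test 3 (in0=1, in1=0, in2=1): fault-free g1=1, g2=0, g3=1, g4=1, g5=1, g6=0 → 0; observed 0. Eliminates g1 stuck-at-0.
Only g5 stuck-at-1 is consistent with every test.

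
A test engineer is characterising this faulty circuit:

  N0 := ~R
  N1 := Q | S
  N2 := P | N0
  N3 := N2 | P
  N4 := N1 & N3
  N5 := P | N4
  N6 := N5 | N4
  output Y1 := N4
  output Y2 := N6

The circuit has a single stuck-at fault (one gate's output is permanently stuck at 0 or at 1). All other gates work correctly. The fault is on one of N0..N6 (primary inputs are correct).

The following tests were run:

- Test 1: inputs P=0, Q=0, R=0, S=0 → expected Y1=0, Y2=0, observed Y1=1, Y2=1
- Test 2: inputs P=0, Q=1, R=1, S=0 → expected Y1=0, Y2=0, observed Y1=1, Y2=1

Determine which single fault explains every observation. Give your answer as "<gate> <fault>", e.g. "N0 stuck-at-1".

N4 stuck-at-1

Fault-free values for test 1 (P=0, Q=0, R=0, S=0): N0=1, N1=0, N2=1, N3=1, N4=0, N5=0, N6=0, giving Y1=0, Y2=0. Observed Y1=1, Y2=1.
Test 1: faults giving observed Y1=1, Y2=1 are {N1 stuck-at-1, N4 stuck-at-1}.
Test 2 (P=0, Q=1, R=1, S=0): fault-free N0=0, N1=1, N2=0, N3=0, N4=0, N5=0, N6=0 → Y1=0, Y2=0; observed Y1=1, Y2=1. Eliminates N1 stuck-at-1.
Only N4 stuck-at-1 is consistent with every test.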